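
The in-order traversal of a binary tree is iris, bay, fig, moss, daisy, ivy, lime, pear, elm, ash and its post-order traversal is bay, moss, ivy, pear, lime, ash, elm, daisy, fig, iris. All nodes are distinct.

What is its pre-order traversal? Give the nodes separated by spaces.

The last element of post-order is the root; it splits in-order into left and right subtrees.
Root iris: left subtree has 0 nodes { }, right has 9 {bay, fig, moss, daisy, ivy, lime, pear, elm, ash}.
  Root fig: left subtree has 1 node {bay}, right has 7 {moss, daisy, ivy, lime, pear, elm, ash}.
    Root daisy: left subtree has 1 node {moss}, right has 5 {ivy, lime, pear, elm, ash}.
      Root elm: left subtree has 3 nodes {ivy, lime, pear}, right has 1 {ash}.
        Root lime: left subtree has 1 node {ivy}, right has 1 {pear}.

iris fig bay daisy moss elm lime ivy pear ash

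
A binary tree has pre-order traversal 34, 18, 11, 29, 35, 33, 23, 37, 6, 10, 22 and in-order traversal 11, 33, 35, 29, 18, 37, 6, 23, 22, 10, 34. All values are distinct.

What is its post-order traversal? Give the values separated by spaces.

The first element of pre-order is the root; it splits in-order into left and right subtrees.
Root 34: left subtree has 10 nodes {11, 33, 35, 29, 18, 37, 6, 23, 22, 10}, right has 0 { }.
  Root 18: left subtree has 4 nodes {11, 33, 35, 29}, right has 5 {37, 6, 23, 22, 10}.
    Root 11: left subtree has 0 nodes { }, right has 3 {33, 35, 29}.
      Root 29: left subtree has 2 nodes {33, 35}, right has 0 { }.
        Root 35: left subtree has 1 node {33}, right has 0 { }.
    Root 23: left subtree has 2 nodes {37, 6}, right has 2 {22, 10}.
      Root 37: left subtree has 0 nodes { }, right has 1 {6}.
      Root 10: left subtree has 1 node {22}, right has 0 { }.

33 35 29 11 6 37 22 10 23 18 34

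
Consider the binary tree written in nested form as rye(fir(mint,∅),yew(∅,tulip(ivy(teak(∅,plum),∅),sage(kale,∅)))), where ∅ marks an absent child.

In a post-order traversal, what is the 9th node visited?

Post-order visits the left subtree, then the right subtree, then the node.
At rye: go left to fir.
  At fir: go left to mint.
    mint is a leaf — visit mint.
  At fir: no right child.
  Visit fir.
At rye: go right to yew.
  At yew: no left child.
  At yew: go right to tulip.
    At tulip: go left to ivy.
      At ivy: go left to teak.
        At teak: no left child.
        At teak: go right to plum.
          plum is a leaf — visit plum.
        Visit teak.
      At ivy: no right child.
      Visit ivy.
    At tulip: go right to sage.
      At sage: go left to kale.
        kale is a leaf — visit kale.
      At sage: no right child.
      Visit sage.
    Visit tulip.
  Visit yew.
Visit rye.
Full post-order sequence: mint, fir, plum, teak, ivy, kale, sage, tulip, yew, rye.

yew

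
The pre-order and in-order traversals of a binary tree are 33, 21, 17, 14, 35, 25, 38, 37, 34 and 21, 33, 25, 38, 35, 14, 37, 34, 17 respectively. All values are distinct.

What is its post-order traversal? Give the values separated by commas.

The first element of pre-order is the root; it splits in-order into left and right subtrees.
Root 33: left subtree has 1 node {21}, right has 7 {25, 38, 35, 14, 37, 34, 17}.
  Root 17: left subtree has 6 nodes {25, 38, 35, 14, 37, 34}, right has 0 { }.
    Root 14: left subtree has 3 nodes {25, 38, 35}, right has 2 {37, 34}.
      Root 35: left subtree has 2 nodes {25, 38}, right has 0 { }.
        Root 25: left subtree has 0 nodes { }, right has 1 {38}.
      Root 37: left subtree has 0 nodes { }, right has 1 {34}.

21, 38, 25, 35, 34, 37, 14, 17, 33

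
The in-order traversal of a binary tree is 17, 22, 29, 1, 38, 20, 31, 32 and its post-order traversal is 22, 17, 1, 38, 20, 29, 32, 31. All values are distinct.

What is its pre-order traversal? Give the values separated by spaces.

The last element of post-order is the root; it splits in-order into left and right subtrees.
Root 31: left subtree has 6 nodes {17, 22, 29, 1, 38, 20}, right has 1 {32}.
  Root 29: left subtree has 2 nodes {17, 22}, right has 3 {1, 38, 20}.
    Root 17: left subtree has 0 nodes { }, right has 1 {22}.
    Root 20: left subtree has 2 nodes {1, 38}, right has 0 { }.
      Root 38: left subtree has 1 node {1}, right has 0 { }.

31 29 17 22 20 38 1 32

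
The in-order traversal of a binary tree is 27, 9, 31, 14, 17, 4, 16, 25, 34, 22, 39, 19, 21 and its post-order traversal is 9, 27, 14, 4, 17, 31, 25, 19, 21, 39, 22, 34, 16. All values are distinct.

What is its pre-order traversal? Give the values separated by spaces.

16 31 27 9 17 14 4 34 25 22 39 21 19

The last element of post-order is the root; it splits in-order into left and right subtrees.
Root 16: left subtree has 6 nodes {27, 9, 31, 14, 17, 4}, right has 6 {25, 34, 22, 39, 19, 21}.
  Root 31: left subtree has 2 nodes {27, 9}, right has 3 {14, 17, 4}.
    Root 27: left subtree has 0 nodes { }, right has 1 {9}.
    Root 17: left subtree has 1 node {14}, right has 1 {4}.
  Root 34: left subtree has 1 node {25}, right has 4 {22, 39, 19, 21}.
    Root 22: left subtree has 0 nodes { }, right has 3 {39, 19, 21}.
      Root 39: left subtree has 0 nodes { }, right has 2 {19, 21}.
        Root 21: left subtree has 1 node {19}, right has 0 { }.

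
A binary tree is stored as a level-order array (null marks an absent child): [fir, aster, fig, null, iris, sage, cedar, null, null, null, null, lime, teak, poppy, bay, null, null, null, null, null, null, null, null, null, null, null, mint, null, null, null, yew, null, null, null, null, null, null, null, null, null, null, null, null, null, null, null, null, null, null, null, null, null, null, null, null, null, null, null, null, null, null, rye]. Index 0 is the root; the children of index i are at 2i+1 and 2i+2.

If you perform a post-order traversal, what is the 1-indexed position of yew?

Post-order visits the left subtree, then the right subtree, then the node.
At fir: go left to aster.
  At aster: no left child.
  At aster: go right to iris.
    iris is a leaf — visit iris.
  Visit aster.
At fir: go right to fig.
  At fig: go left to sage.
    At sage: go left to lime.
      lime is a leaf — visit lime.
    At sage: go right to teak.
      At teak: no left child.
      At teak: go right to mint.
        mint is a leaf — visit mint.
      Visit teak.
    Visit sage.
  At fig: go right to cedar.
    At cedar: go left to poppy.
      poppy is a leaf — visit poppy.
    At cedar: go right to bay.
      At bay: no left child.
      At bay: go right to yew.
        At yew: go left to rye.
          rye is a leaf — visit rye.
        At yew: no right child.
        Visit yew.
      Visit bay.
    Visit cedar.
  Visit fig.
Visit fir.
Full post-order sequence: iris, aster, lime, mint, teak, sage, poppy, rye, yew, bay, cedar, fig, fir.

9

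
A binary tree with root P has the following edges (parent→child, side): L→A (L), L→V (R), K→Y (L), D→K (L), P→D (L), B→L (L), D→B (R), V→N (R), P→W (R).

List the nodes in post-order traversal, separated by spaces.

Post-order visits the left subtree, then the right subtree, then the node.
At P: go left to D.
  At D: go left to K.
    At K: go left to Y.
      Y is a leaf — visit Y.
    At K: no right child.
    Visit K.
  At D: go right to B.
    At B: go left to L.
      At L: go left to A.
        A is a leaf — visit A.
      At L: go right to V.
        At V: no left child.
        At V: go right to N.
          N is a leaf — visit N.
        Visit V.
      Visit L.
    At B: no right child.
    Visit B.
  Visit D.
At P: go right to W.
  W is a leaf — visit W.
Visit P.

Y K A N V L B D W P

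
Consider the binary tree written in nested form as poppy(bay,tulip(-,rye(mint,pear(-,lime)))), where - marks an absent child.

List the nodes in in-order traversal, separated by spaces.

bay poppy tulip mint rye pear lime

In-order visits the left subtree, then the node, then the right subtree.
At poppy: go left to bay.
  bay is a leaf — visit bay.
Visit poppy.
At poppy: go right to tulip.
  At tulip: no left child.
  Visit tulip.
  At tulip: go right to rye.
    At rye: go left to mint.
      mint is a leaf — visit mint.
    Visit rye.
    At rye: go right to pear.
      At pear: no left child.
      Visit pear.
      At pear: go right to lime.
        lime is a leaf — visit lime.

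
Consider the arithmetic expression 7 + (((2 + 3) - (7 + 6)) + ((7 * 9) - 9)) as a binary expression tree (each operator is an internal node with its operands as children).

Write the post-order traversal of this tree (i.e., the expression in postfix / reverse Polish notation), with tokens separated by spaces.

Post-order on an expression tree gives postfix notation: for each operator, emit left operand, right operand, then the operator.

7 2 3 + 7 6 + - 7 9 * 9 - + +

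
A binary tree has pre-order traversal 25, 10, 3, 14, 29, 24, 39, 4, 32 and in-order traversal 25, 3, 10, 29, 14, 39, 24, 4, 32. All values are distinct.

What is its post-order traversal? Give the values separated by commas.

The first element of pre-order is the root; it splits in-order into left and right subtrees.
Root 25: left subtree has 0 nodes { }, right has 8 {3, 10, 29, 14, 39, 24, 4, 32}.
  Root 10: left subtree has 1 node {3}, right has 6 {29, 14, 39, 24, 4, 32}.
    Root 14: left subtree has 1 node {29}, right has 4 {39, 24, 4, 32}.
      Root 24: left subtree has 1 node {39}, right has 2 {4, 32}.
        Root 4: left subtree has 0 nodes { }, right has 1 {32}.

3, 29, 39, 32, 4, 24, 14, 10, 25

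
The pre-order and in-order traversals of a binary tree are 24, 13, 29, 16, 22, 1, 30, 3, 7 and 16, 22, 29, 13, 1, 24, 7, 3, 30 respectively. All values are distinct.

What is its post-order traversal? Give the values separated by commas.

22, 16, 29, 1, 13, 7, 3, 30, 24

The first element of pre-order is the root; it splits in-order into left and right subtrees.
Root 24: left subtree has 5 nodes {16, 22, 29, 13, 1}, right has 3 {7, 3, 30}.
  Root 13: left subtree has 3 nodes {16, 22, 29}, right has 1 {1}.
    Root 29: left subtree has 2 nodes {16, 22}, right has 0 { }.
      Root 16: left subtree has 0 nodes { }, right has 1 {22}.
  Root 30: left subtree has 2 nodes {7, 3}, right has 0 { }.
    Root 3: left subtree has 1 node {7}, right has 0 { }.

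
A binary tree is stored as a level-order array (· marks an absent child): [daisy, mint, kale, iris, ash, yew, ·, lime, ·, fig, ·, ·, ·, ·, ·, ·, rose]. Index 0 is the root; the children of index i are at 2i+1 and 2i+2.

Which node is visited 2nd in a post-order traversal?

lime

Post-order visits the left subtree, then the right subtree, then the node.
At daisy: go left to mint.
  At mint: go left to iris.
    At iris: go left to lime.
      At lime: no left child.
      At lime: go right to rose.
        rose is a leaf — visit rose.
      Visit lime.
    At iris: no right child.
    Visit iris.
  At mint: go right to ash.
    At ash: go left to fig.
      fig is a leaf — visit fig.
    At ash: no right child.
    Visit ash.
  Visit mint.
At daisy: go right to kale.
  At kale: go left to yew.
    yew is a leaf — visit yew.
  At kale: no right child.
  Visit kale.
Visit daisy.
Full post-order sequence: rose, lime, iris, fig, ash, mint, yew, kale, daisy.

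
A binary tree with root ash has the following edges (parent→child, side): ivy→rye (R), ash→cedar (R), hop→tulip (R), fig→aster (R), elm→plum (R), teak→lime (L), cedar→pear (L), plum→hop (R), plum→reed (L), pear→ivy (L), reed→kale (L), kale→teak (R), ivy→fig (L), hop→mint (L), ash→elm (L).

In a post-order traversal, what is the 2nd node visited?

teak

Post-order visits the left subtree, then the right subtree, then the node.
At ash: go left to elm.
  At elm: no left child.
  At elm: go right to plum.
    At plum: go left to reed.
      At reed: go left to kale.
        At kale: no left child.
        At kale: go right to teak.
          At teak: go left to lime.
            lime is a leaf — visit lime.
          At teak: no right child.
          Visit teak.
        Visit kale.
      At reed: no right child.
      Visit reed.
    At plum: go right to hop.
      At hop: go left to mint.
        mint is a leaf — visit mint.
      At hop: go right to tulip.
        tulip is a leaf — visit tulip.
      Visit hop.
    Visit plum.
  Visit elm.
At ash: go right to cedar.
  At cedar: go left to pear.
    At pear: go left to ivy.
      At ivy: go left to fig.
        At fig: no left child.
        At fig: go right to aster.
          aster is a leaf — visit aster.
        Visit fig.
      At ivy: go right to rye.
        rye is a leaf — visit rye.
      Visit ivy.
    At pear: no right child.
    Visit pear.
  At cedar: no right child.
  Visit cedar.
Visit ash.
Full post-order sequence: lime, teak, kale, reed, mint, tulip, hop, plum, elm, aster, fig, rye, ivy, pear, cedar, ash.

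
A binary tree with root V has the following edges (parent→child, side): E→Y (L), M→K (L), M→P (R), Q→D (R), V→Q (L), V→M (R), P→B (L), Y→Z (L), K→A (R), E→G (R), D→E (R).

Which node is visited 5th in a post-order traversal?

D

Post-order visits the left subtree, then the right subtree, then the node.
At V: go left to Q.
  At Q: no left child.
  At Q: go right to D.
    At D: no left child.
    At D: go right to E.
      At E: go left to Y.
        At Y: go left to Z.
          Z is a leaf — visit Z.
        At Y: no right child.
        Visit Y.
      At E: go right to G.
        G is a leaf — visit G.
      Visit E.
    Visit D.
  Visit Q.
At V: go right to M.
  At M: go left to K.
    At K: no left child.
    At K: go right to A.
      A is a leaf — visit A.
    Visit K.
  At M: go right to P.
    At P: go left to B.
      B is a leaf — visit B.
    At P: no right child.
    Visit P.
  Visit M.
Visit V.
Full post-order sequence: Z, Y, G, E, D, Q, A, K, B, P, M, V.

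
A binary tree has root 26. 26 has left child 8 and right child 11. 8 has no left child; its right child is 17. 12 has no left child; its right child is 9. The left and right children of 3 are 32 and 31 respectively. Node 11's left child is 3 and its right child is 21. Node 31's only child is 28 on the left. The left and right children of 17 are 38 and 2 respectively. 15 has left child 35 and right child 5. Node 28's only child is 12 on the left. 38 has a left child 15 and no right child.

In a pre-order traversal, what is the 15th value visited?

9

Pre-order visits the node, then its left subtree, then its right subtree.
Visit 26.
At 26: go left to 8.
  Visit 8.
  At 8: no left child.
  At 8: go right to 17.
    Visit 17.
    At 17: go left to 38.
      Visit 38.
      At 38: go left to 15.
        Visit 15.
        At 15: go left to 35.
          35 is a leaf — visit 35.
        At 15: go right to 5.
          5 is a leaf — visit 5.
      At 38: no right child.
    At 17: go right to 2.
      2 is a leaf — visit 2.
At 26: go right to 11.
  Visit 11.
  At 11: go left to 3.
    Visit 3.
    At 3: go left to 32.
      32 is a leaf — visit 32.
    At 3: go right to 31.
      Visit 31.
      At 31: go left to 28.
        Visit 28.
        At 28: go left to 12.
          Visit 12.
          At 12: no left child.
          At 12: go right to 9.
            9 is a leaf — visit 9.
        At 28: no right child.
      At 31: no right child.
  At 11: go right to 21.
    21 is a leaf — visit 21.
Full pre-order sequence: 26, 8, 17, 38, 15, 35, 5, 2, 11, 3, 32, 31, 28, 12, 9, 21.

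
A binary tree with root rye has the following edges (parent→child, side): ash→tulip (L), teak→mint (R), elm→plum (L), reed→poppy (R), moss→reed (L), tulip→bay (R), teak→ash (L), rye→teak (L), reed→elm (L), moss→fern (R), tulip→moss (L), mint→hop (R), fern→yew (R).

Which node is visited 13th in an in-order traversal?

hop

In-order visits the left subtree, then the node, then the right subtree.
At rye: go left to teak.
  At teak: go left to ash.
    At ash: go left to tulip.
      At tulip: go left to moss.
        At moss: go left to reed.
          At reed: go left to elm.
            At elm: go left to plum.
              plum is a leaf — visit plum.
            Visit elm.
            At elm: no right child.
          Visit reed.
          At reed: go right to poppy.
            poppy is a leaf — visit poppy.
        Visit moss.
        At moss: go right to fern.
          At fern: no left child.
          Visit fern.
          At fern: go right to yew.
            yew is a leaf — visit yew.
      Visit tulip.
      At tulip: go right to bay.
        bay is a leaf — visit bay.
    Visit ash.
    At ash: no right child.
  Visit teak.
  At teak: go right to mint.
    At mint: no left child.
    Visit mint.
    At mint: go right to hop.
      hop is a leaf — visit hop.
Visit rye.
At rye: no right child.
Full in-order sequence: plum, elm, reed, poppy, moss, fern, yew, tulip, bay, ash, teak, mint, hop, rye.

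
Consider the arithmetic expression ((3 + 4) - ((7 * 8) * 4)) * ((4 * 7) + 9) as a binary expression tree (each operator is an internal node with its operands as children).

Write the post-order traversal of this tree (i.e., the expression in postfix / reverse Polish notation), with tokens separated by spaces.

Post-order on an expression tree gives postfix notation: for each operator, emit left operand, right operand, then the operator.

3 4 + 7 8 * 4 * - 4 7 * 9 + *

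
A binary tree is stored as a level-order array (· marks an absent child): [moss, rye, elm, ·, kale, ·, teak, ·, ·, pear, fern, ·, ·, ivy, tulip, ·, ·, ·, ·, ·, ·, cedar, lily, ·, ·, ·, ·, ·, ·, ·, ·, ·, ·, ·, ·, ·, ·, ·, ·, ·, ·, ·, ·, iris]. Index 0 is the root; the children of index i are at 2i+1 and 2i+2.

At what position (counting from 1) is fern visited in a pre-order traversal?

5

Pre-order visits the node, then its left subtree, then its right subtree.
Visit moss.
At moss: go left to rye.
  Visit rye.
  At rye: no left child.
  At rye: go right to kale.
    Visit kale.
    At kale: go left to pear.
      pear is a leaf — visit pear.
    At kale: go right to fern.
      Visit fern.
      At fern: go left to cedar.
        Visit cedar.
        At cedar: go left to iris.
          iris is a leaf — visit iris.
        At cedar: no right child.
      At fern: go right to lily.
        lily is a leaf — visit lily.
At moss: go right to elm.
  Visit elm.
  At elm: no left child.
  At elm: go right to teak.
    Visit teak.
    At teak: go left to ivy.
      ivy is a leaf — visit ivy.
    At teak: go right to tulip.
      tulip is a leaf — visit tulip.
Full pre-order sequence: moss, rye, kale, pear, fern, cedar, iris, lily, elm, teak, ivy, tulip.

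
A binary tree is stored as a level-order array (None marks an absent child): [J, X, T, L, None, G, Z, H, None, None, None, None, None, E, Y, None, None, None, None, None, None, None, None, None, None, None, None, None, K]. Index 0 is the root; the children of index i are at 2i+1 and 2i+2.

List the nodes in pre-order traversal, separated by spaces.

J X L H T G Z E K Y

Pre-order visits the node, then its left subtree, then its right subtree.
Visit J.
At J: go left to X.
  Visit X.
  At X: go left to L.
    Visit L.
    At L: go left to H.
      H is a leaf — visit H.
    At L: no right child.
  At X: no right child.
At J: go right to T.
  Visit T.
  At T: go left to G.
    G is a leaf — visit G.
  At T: go right to Z.
    Visit Z.
    At Z: go left to E.
      Visit E.
      At E: no left child.
      At E: go right to K.
        K is a leaf — visit K.
    At Z: go right to Y.
      Y is a leaf — visit Y.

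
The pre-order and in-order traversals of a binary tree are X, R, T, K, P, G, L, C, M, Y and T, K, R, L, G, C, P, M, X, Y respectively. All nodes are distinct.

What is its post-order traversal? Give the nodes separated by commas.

The first element of pre-order is the root; it splits in-order into left and right subtrees.
Root X: left subtree has 8 nodes {T, K, R, L, G, C, P, M}, right has 1 {Y}.
  Root R: left subtree has 2 nodes {T, K}, right has 5 {L, G, C, P, M}.
    Root T: left subtree has 0 nodes { }, right has 1 {K}.
    Root P: left subtree has 3 nodes {L, G, C}, right has 1 {M}.
      Root G: left subtree has 1 node {L}, right has 1 {C}.

K, T, L, C, G, M, P, R, Y, X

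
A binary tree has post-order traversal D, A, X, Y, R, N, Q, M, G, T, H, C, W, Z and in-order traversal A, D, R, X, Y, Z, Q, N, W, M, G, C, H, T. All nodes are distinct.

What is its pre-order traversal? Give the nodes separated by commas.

The last element of post-order is the root; it splits in-order into left and right subtrees.
Root Z: left subtree has 5 nodes {A, D, R, X, Y}, right has 8 {Q, N, W, M, G, C, H, T}.
  Root R: left subtree has 2 nodes {A, D}, right has 2 {X, Y}.
    Root A: left subtree has 0 nodes { }, right has 1 {D}.
    Root Y: left subtree has 1 node {X}, right has 0 { }.
  Root W: left subtree has 2 nodes {Q, N}, right has 5 {M, G, C, H, T}.
    Root Q: left subtree has 0 nodes { }, right has 1 {N}.
    Root C: left subtree has 2 nodes {M, G}, right has 2 {H, T}.
      Root G: left subtree has 1 node {M}, right has 0 { }.
      Root H: left subtree has 0 nodes { }, right has 1 {T}.

Z, R, A, D, Y, X, W, Q, N, C, G, M, H, T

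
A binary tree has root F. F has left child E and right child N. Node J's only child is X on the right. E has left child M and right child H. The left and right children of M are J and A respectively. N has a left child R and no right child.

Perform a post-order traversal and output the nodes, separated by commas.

X, J, A, M, H, E, R, N, F

Post-order visits the left subtree, then the right subtree, then the node.
At F: go left to E.
  At E: go left to M.
    At M: go left to J.
      At J: no left child.
      At J: go right to X.
        X is a leaf — visit X.
      Visit J.
    At M: go right to A.
      A is a leaf — visit A.
    Visit M.
  At E: go right to H.
    H is a leaf — visit H.
  Visit E.
At F: go right to N.
  At N: go left to R.
    R is a leaf — visit R.
  At N: no right child.
  Visit N.
Visit F.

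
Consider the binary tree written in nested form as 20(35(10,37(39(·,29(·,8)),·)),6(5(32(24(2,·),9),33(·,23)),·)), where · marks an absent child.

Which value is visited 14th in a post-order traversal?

Post-order visits the left subtree, then the right subtree, then the node.
At 20: go left to 35.
  At 35: go left to 10.
    10 is a leaf — visit 10.
  At 35: go right to 37.
    At 37: go left to 39.
      At 39: no left child.
      At 39: go right to 29.
        At 29: no left child.
        At 29: go right to 8.
          8 is a leaf — visit 8.
        Visit 29.
      Visit 39.
    At 37: no right child.
    Visit 37.
  Visit 35.
At 20: go right to 6.
  At 6: go left to 5.
    At 5: go left to 32.
      At 32: go left to 24.
        At 24: go left to 2.
          2 is a leaf — visit 2.
        At 24: no right child.
        Visit 24.
      At 32: go right to 9.
        9 is a leaf — visit 9.
      Visit 32.
    At 5: go right to 33.
      At 33: no left child.
      At 33: go right to 23.
        23 is a leaf — visit 23.
      Visit 33.
    Visit 5.
  At 6: no right child.
  Visit 6.
Visit 20.
Full post-order sequence: 10, 8, 29, 39, 37, 35, 2, 24, 9, 32, 23, 33, 5, 6, 20.

6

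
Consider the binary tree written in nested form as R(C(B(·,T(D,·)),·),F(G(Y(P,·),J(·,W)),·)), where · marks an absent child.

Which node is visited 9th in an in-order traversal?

J

In-order visits the left subtree, then the node, then the right subtree.
At R: go left to C.
  At C: go left to B.
    At B: no left child.
    Visit B.
    At B: go right to T.
      At T: go left to D.
        D is a leaf — visit D.
      Visit T.
      At T: no right child.
  Visit C.
  At C: no right child.
Visit R.
At R: go right to F.
  At F: go left to G.
    At G: go left to Y.
      At Y: go left to P.
        P is a leaf — visit P.
      Visit Y.
      At Y: no right child.
    Visit G.
    At G: go right to J.
      At J: no left child.
      Visit J.
      At J: go right to W.
        W is a leaf — visit W.
  Visit F.
  At F: no right child.
Full in-order sequence: B, D, T, C, R, P, Y, G, J, W, F.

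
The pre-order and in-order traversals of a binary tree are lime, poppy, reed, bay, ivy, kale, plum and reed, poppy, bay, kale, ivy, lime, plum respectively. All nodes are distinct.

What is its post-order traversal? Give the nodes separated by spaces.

The first element of pre-order is the root; it splits in-order into left and right subtrees.
Root lime: left subtree has 5 nodes {reed, poppy, bay, kale, ivy}, right has 1 {plum}.
  Root poppy: left subtree has 1 node {reed}, right has 3 {bay, kale, ivy}.
    Root bay: left subtree has 0 nodes { }, right has 2 {kale, ivy}.
      Root ivy: left subtree has 1 node {kale}, right has 0 { }.

reed kale ivy bay poppy plum lime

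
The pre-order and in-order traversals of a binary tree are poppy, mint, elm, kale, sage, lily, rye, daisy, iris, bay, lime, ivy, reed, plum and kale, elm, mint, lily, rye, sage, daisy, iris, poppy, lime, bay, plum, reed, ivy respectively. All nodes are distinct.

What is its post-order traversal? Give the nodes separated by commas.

The first element of pre-order is the root; it splits in-order into left and right subtrees.
Root poppy: left subtree has 8 nodes {kale, elm, mint, lily, rye, sage, daisy, iris}, right has 5 {lime, bay, plum, reed, ivy}.
  Root mint: left subtree has 2 nodes {kale, elm}, right has 5 {lily, rye, sage, daisy, iris}.
    Root elm: left subtree has 1 node {kale}, right has 0 { }.
    Root sage: left subtree has 2 nodes {lily, rye}, right has 2 {daisy, iris}.
      Root lily: left subtree has 0 nodes { }, right has 1 {rye}.
      Root daisy: left subtree has 0 nodes { }, right has 1 {iris}.
  Root bay: left subtree has 1 node {lime}, right has 3 {plum, reed, ivy}.
    Root ivy: left subtree has 2 nodes {plum, reed}, right has 0 { }.
      Root reed: left subtree has 1 node {plum}, right has 0 { }.

kale, elm, rye, lily, iris, daisy, sage, mint, lime, plum, reed, ivy, bay, poppy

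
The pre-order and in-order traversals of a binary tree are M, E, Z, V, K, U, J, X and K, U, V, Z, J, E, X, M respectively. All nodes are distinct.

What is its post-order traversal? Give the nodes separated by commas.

The first element of pre-order is the root; it splits in-order into left and right subtrees.
Root M: left subtree has 7 nodes {K, U, V, Z, J, E, X}, right has 0 { }.
  Root E: left subtree has 5 nodes {K, U, V, Z, J}, right has 1 {X}.
    Root Z: left subtree has 3 nodes {K, U, V}, right has 1 {J}.
      Root V: left subtree has 2 nodes {K, U}, right has 0 { }.
        Root K: left subtree has 0 nodes { }, right has 1 {U}.

U, K, V, J, Z, X, E, M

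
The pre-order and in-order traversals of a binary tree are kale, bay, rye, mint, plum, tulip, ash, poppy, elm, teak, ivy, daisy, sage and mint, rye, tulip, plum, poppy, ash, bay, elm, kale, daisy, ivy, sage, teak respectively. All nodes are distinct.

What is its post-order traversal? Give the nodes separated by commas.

mint, tulip, poppy, ash, plum, rye, elm, bay, daisy, sage, ivy, teak, kale

The first element of pre-order is the root; it splits in-order into left and right subtrees.
Root kale: left subtree has 8 nodes {mint, rye, tulip, plum, poppy, ash, bay, elm}, right has 4 {daisy, ivy, sage, teak}.
  Root bay: left subtree has 6 nodes {mint, rye, tulip, plum, poppy, ash}, right has 1 {elm}.
    Root rye: left subtree has 1 node {mint}, right has 4 {tulip, plum, poppy, ash}.
      Root plum: left subtree has 1 node {tulip}, right has 2 {poppy, ash}.
        Root ash: left subtree has 1 node {poppy}, right has 0 { }.
  Root teak: left subtree has 3 nodes {daisy, ivy, sage}, right has 0 { }.
    Root ivy: left subtree has 1 node {daisy}, right has 1 {sage}.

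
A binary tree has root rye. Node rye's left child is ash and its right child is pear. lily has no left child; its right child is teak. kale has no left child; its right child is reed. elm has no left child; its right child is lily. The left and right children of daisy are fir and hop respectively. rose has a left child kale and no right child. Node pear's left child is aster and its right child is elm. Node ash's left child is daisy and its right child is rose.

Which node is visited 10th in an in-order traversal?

pear

In-order visits the left subtree, then the node, then the right subtree.
At rye: go left to ash.
  At ash: go left to daisy.
    At daisy: go left to fir.
      fir is a leaf — visit fir.
    Visit daisy.
    At daisy: go right to hop.
      hop is a leaf — visit hop.
  Visit ash.
  At ash: go right to rose.
    At rose: go left to kale.
      At kale: no left child.
      Visit kale.
      At kale: go right to reed.
        reed is a leaf — visit reed.
    Visit rose.
    At rose: no right child.
Visit rye.
At rye: go right to pear.
  At pear: go left to aster.
    aster is a leaf — visit aster.
  Visit pear.
  At pear: go right to elm.
    At elm: no left child.
    Visit elm.
    At elm: go right to lily.
      At lily: no left child.
      Visit lily.
      At lily: go right to teak.
        teak is a leaf — visit teak.
Full in-order sequence: fir, daisy, hop, ash, kale, reed, rose, rye, aster, pear, elm, lily, teak.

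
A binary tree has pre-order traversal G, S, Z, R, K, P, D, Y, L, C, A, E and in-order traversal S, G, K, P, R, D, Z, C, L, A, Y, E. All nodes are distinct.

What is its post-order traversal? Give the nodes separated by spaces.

S P K D R C A L E Y Z G

The first element of pre-order is the root; it splits in-order into left and right subtrees.
Root G: left subtree has 1 node {S}, right has 10 {K, P, R, D, Z, C, L, A, Y, E}.
  Root Z: left subtree has 4 nodes {K, P, R, D}, right has 5 {C, L, A, Y, E}.
    Root R: left subtree has 2 nodes {K, P}, right has 1 {D}.
      Root K: left subtree has 0 nodes { }, right has 1 {P}.
    Root Y: left subtree has 3 nodes {C, L, A}, right has 1 {E}.
      Root L: left subtree has 1 node {C}, right has 1 {A}.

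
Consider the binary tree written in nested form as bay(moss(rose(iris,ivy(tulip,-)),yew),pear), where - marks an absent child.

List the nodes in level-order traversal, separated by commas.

Level-order visits nodes level by level from the root, left to right within each level.
Level 0: bay
Level 1: moss, pear
Level 2: rose, yew
Level 3: iris, ivy
Level 4: tulip

bay, moss, pear, rose, yew, iris, ivy, tulip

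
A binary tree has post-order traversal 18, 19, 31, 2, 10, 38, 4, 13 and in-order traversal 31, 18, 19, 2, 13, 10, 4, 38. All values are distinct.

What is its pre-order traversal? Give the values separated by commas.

The last element of post-order is the root; it splits in-order into left and right subtrees.
Root 13: left subtree has 4 nodes {31, 18, 19, 2}, right has 3 {10, 4, 38}.
  Root 2: left subtree has 3 nodes {31, 18, 19}, right has 0 { }.
    Root 31: left subtree has 0 nodes { }, right has 2 {18, 19}.
      Root 19: left subtree has 1 node {18}, right has 0 { }.
  Root 4: left subtree has 1 node {10}, right has 1 {38}.

13, 2, 31, 19, 18, 4, 10, 38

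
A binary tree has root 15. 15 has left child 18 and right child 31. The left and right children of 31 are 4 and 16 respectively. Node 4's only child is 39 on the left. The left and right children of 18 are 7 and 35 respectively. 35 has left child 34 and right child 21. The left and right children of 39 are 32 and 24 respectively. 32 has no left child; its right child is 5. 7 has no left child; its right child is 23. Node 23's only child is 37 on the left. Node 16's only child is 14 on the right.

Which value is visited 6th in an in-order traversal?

In-order visits the left subtree, then the node, then the right subtree.
At 15: go left to 18.
  At 18: go left to 7.
    At 7: no left child.
    Visit 7.
    At 7: go right to 23.
      At 23: go left to 37.
        37 is a leaf — visit 37.
      Visit 23.
      At 23: no right child.
  Visit 18.
  At 18: go right to 35.
    At 35: go left to 34.
      34 is a leaf — visit 34.
    Visit 35.
    At 35: go right to 21.
      21 is a leaf — visit 21.
Visit 15.
At 15: go right to 31.
  At 31: go left to 4.
    At 4: go left to 39.
      At 39: go left to 32.
        At 32: no left child.
        Visit 32.
        At 32: go right to 5.
          5 is a leaf — visit 5.
      Visit 39.
      At 39: go right to 24.
        24 is a leaf — visit 24.
    Visit 4.
    At 4: no right child.
  Visit 31.
  At 31: go right to 16.
    At 16: no left child.
    Visit 16.
    At 16: go right to 14.
      14 is a leaf — visit 14.
Full in-order sequence: 7, 37, 23, 18, 34, 35, 21, 15, 32, 5, 39, 24, 4, 31, 16, 14.

35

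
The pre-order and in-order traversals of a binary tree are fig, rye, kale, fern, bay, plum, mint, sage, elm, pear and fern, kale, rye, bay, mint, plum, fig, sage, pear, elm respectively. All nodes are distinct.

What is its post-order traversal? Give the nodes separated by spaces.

The first element of pre-order is the root; it splits in-order into left and right subtrees.
Root fig: left subtree has 6 nodes {fern, kale, rye, bay, mint, plum}, right has 3 {sage, pear, elm}.
  Root rye: left subtree has 2 nodes {fern, kale}, right has 3 {bay, mint, plum}.
    Root kale: left subtree has 1 node {fern}, right has 0 { }.
    Root bay: left subtree has 0 nodes { }, right has 2 {mint, plum}.
      Root plum: left subtree has 1 node {mint}, right has 0 { }.
  Root sage: left subtree has 0 nodes { }, right has 2 {pear, elm}.
    Root elm: left subtree has 1 node {pear}, right has 0 { }.

fern kale mint plum bay rye pear elm sage fig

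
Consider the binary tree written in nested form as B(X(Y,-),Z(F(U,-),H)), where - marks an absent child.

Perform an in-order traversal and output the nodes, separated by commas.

Y, X, B, U, F, Z, H

In-order visits the left subtree, then the node, then the right subtree.
At B: go left to X.
  At X: go left to Y.
    Y is a leaf — visit Y.
  Visit X.
  At X: no right child.
Visit B.
At B: go right to Z.
  At Z: go left to F.
    At F: go left to U.
      U is a leaf — visit U.
    Visit F.
    At F: no right child.
  Visit Z.
  At Z: go right to H.
    H is a leaf — visit H.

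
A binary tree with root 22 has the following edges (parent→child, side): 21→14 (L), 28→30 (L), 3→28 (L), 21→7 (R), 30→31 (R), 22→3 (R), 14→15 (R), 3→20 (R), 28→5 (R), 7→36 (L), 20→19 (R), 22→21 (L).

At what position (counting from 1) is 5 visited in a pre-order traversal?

11

Pre-order visits the node, then its left subtree, then its right subtree.
Visit 22.
At 22: go left to 21.
  Visit 21.
  At 21: go left to 14.
    Visit 14.
    At 14: no left child.
    At 14: go right to 15.
      15 is a leaf — visit 15.
  At 21: go right to 7.
    Visit 7.
    At 7: go left to 36.
      36 is a leaf — visit 36.
    At 7: no right child.
At 22: go right to 3.
  Visit 3.
  At 3: go left to 28.
    Visit 28.
    At 28: go left to 30.
      Visit 30.
      At 30: no left child.
      At 30: go right to 31.
        31 is a leaf — visit 31.
    At 28: go right to 5.
      5 is a leaf — visit 5.
  At 3: go right to 20.
    Visit 20.
    At 20: no left child.
    At 20: go right to 19.
      19 is a leaf — visit 19.
Full pre-order sequence: 22, 21, 14, 15, 7, 36, 3, 28, 30, 31, 5, 20, 19.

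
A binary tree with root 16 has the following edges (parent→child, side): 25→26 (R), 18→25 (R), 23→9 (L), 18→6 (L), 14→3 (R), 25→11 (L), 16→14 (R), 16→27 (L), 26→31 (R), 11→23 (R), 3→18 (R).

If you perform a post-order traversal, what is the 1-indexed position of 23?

Post-order visits the left subtree, then the right subtree, then the node.
At 16: go left to 27.
  27 is a leaf — visit 27.
At 16: go right to 14.
  At 14: no left child.
  At 14: go right to 3.
    At 3: no left child.
    At 3: go right to 18.
      At 18: go left to 6.
        6 is a leaf — visit 6.
      At 18: go right to 25.
        At 25: go left to 11.
          At 11: no left child.
          At 11: go right to 23.
            At 23: go left to 9.
              9 is a leaf — visit 9.
            At 23: no right child.
            Visit 23.
          Visit 11.
        At 25: go right to 26.
          At 26: no left child.
          At 26: go right to 31.
            31 is a leaf — visit 31.
          Visit 26.
        Visit 25.
      Visit 18.
    Visit 3.
  Visit 14.
Visit 16.
Full post-order sequence: 27, 6, 9, 23, 11, 31, 26, 25, 18, 3, 14, 16.

4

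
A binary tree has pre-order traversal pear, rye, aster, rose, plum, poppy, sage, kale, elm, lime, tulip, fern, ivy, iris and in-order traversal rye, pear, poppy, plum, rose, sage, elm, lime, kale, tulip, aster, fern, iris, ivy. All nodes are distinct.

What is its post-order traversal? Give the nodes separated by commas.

The first element of pre-order is the root; it splits in-order into left and right subtrees.
Root pear: left subtree has 1 node {rye}, right has 12 {poppy, plum, rose, sage, elm, lime, kale, tulip, aster, fern, iris, ivy}.
  Root aster: left subtree has 8 nodes {poppy, plum, rose, sage, elm, lime, kale, tulip}, right has 3 {fern, iris, ivy}.
    Root rose: left subtree has 2 nodes {poppy, plum}, right has 5 {sage, elm, lime, kale, tulip}.
      Root plum: left subtree has 1 node {poppy}, right has 0 { }.
      Root sage: left subtree has 0 nodes { }, right has 4 {elm, lime, kale, tulip}.
        Root kale: left subtree has 2 nodes {elm, lime}, right has 1 {tulip}.
          Root elm: left subtree has 0 nodes { }, right has 1 {lime}.
    Root fern: left subtree has 0 nodes { }, right has 2 {iris, ivy}.
      Root ivy: left subtree has 1 node {iris}, right has 0 { }.

rye, poppy, plum, lime, elm, tulip, kale, sage, rose, iris, ivy, fern, aster, pear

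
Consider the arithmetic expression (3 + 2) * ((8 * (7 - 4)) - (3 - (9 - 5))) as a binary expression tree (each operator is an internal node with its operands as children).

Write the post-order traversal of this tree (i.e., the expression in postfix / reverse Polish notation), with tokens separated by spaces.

Post-order on an expression tree gives postfix notation: for each operator, emit left operand, right operand, then the operator.

3 2 + 8 7 4 - * 3 9 5 - - - *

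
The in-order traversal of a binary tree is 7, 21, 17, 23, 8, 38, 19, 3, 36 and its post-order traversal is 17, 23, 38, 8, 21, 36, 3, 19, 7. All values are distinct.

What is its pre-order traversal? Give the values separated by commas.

7, 19, 21, 8, 23, 17, 38, 3, 36

The last element of post-order is the root; it splits in-order into left and right subtrees.
Root 7: left subtree has 0 nodes { }, right has 8 {21, 17, 23, 8, 38, 19, 3, 36}.
  Root 19: left subtree has 5 nodes {21, 17, 23, 8, 38}, right has 2 {3, 36}.
    Root 21: left subtree has 0 nodes { }, right has 4 {17, 23, 8, 38}.
      Root 8: left subtree has 2 nodes {17, 23}, right has 1 {38}.
        Root 23: left subtree has 1 node {17}, right has 0 { }.
    Root 3: left subtree has 0 nodes { }, right has 1 {36}.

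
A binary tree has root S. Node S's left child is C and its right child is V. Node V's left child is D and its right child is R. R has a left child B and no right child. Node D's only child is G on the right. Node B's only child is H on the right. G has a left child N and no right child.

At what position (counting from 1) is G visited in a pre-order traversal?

Pre-order visits the node, then its left subtree, then its right subtree.
Visit S.
At S: go left to C.
  C is a leaf — visit C.
At S: go right to V.
  Visit V.
  At V: go left to D.
    Visit D.
    At D: no left child.
    At D: go right to G.
      Visit G.
      At G: go left to N.
        N is a leaf — visit N.
      At G: no right child.
  At V: go right to R.
    Visit R.
    At R: go left to B.
      Visit B.
      At B: no left child.
      At B: go right to H.
        H is a leaf — visit H.
    At R: no right child.
Full pre-order sequence: S, C, V, D, G, N, R, B, H.

5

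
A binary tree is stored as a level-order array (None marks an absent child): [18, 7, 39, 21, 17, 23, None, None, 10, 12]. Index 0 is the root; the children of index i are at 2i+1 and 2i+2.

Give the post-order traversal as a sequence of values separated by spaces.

Post-order visits the left subtree, then the right subtree, then the node.
At 18: go left to 7.
  At 7: go left to 21.
    At 21: no left child.
    At 21: go right to 10.
      10 is a leaf — visit 10.
    Visit 21.
  At 7: go right to 17.
    At 17: go left to 12.
      12 is a leaf — visit 12.
    At 17: no right child.
    Visit 17.
  Visit 7.
At 18: go right to 39.
  At 39: go left to 23.
    23 is a leaf — visit 23.
  At 39: no right child.
  Visit 39.
Visit 18.

10 21 12 17 7 23 39 18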